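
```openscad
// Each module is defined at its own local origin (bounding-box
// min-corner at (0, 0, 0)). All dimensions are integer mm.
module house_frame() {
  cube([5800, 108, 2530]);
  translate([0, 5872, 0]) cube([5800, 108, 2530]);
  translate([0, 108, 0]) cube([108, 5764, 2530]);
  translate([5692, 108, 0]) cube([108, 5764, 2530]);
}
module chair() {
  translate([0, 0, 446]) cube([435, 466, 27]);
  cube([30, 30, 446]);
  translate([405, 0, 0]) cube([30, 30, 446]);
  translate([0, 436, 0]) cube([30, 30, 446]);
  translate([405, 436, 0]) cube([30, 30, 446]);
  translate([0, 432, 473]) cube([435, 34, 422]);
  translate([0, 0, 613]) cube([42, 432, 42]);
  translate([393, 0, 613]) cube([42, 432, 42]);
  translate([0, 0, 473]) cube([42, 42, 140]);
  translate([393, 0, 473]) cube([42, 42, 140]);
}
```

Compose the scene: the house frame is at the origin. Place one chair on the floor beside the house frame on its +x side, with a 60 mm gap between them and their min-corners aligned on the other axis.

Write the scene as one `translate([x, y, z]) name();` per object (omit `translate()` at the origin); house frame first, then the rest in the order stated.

house_frame();
translate([5860, 0, 0]) chair();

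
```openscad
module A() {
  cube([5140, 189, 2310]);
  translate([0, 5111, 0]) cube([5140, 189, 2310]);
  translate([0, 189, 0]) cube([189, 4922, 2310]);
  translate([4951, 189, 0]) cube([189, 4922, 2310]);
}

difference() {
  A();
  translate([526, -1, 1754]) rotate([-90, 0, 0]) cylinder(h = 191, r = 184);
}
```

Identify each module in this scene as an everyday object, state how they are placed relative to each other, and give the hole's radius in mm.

A is a house frame. The house frame has a circular hole through its front wall. The hole's radius is 184 mm.

The subtracted cylinder has r = 184 mm.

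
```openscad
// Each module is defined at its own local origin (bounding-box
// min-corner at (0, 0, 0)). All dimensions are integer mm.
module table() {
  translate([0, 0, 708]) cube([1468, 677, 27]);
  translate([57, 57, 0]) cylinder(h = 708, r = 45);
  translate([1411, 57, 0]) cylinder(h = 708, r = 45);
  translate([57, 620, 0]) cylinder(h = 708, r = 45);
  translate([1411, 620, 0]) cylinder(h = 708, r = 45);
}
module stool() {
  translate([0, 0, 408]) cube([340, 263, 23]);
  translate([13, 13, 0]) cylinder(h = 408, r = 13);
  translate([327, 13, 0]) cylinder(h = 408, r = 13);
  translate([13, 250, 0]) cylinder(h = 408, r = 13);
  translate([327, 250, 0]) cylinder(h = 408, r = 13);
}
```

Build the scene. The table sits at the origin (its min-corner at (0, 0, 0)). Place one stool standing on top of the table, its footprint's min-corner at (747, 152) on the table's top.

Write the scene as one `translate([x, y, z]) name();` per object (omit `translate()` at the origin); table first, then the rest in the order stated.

table();
translate([747, 152, 735]) stool();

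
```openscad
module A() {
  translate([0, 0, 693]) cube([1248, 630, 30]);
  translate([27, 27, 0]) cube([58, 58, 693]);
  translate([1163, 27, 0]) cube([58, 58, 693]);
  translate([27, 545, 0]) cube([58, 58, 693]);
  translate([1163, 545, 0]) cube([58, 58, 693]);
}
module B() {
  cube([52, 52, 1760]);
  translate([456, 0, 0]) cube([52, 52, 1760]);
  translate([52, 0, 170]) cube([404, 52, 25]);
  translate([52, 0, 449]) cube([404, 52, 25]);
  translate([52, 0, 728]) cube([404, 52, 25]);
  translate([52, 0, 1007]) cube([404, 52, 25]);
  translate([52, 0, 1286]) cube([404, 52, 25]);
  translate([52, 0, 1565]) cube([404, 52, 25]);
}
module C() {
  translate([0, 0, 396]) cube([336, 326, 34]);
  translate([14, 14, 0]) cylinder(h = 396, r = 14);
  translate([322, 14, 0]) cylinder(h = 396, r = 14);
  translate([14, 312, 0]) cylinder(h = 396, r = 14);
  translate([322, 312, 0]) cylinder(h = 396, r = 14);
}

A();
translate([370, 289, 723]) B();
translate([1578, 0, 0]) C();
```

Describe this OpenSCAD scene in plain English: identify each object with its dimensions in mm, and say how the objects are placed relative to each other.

A is a table: top 1248 mm (x) × 630 mm (y), 30 mm thick, upper face at z = 723 mm, on four 58×58 mm square legs, each inset 27 mm from the nearest pair of top edges, running from z = 0 to the bottom of the top.

B is a wooden ladder with two side rails of 52×52 mm section and 1760 mm height, set 508 mm apart overall. Between them run 6 rectangular rungs (52 mm deep, 25 mm thick), front faces flush with the rails' −y face. The bottom of the first rung is 170 mm above the floor and each subsequent rung is 279 mm higher than the one below.

C is a simple wooden stool: a rectangular seat 336 mm (x) by 326 mm (y), 34 mm thick, top face at z = 430 mm, on four round legs, each 28 mm in diameter. The legs rest on z = 0, each leg's axis is inset half a diameter from the nearest pair of seat edges (so the leg's bounding box is flush with the corner).

The ladder is on top of the table, centred. The stool is on the floor beside the table on its +x side.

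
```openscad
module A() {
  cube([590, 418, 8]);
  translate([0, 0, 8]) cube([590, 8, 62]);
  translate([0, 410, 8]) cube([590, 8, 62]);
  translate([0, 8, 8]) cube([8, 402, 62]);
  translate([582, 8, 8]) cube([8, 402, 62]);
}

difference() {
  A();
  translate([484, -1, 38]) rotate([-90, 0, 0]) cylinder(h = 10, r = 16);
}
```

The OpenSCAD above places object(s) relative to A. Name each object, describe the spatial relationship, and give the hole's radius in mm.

A is an open box. The open box has a circular hole through its front wall. The hole's radius is 16 mm.

The subtracted cylinder has r = 16 mm.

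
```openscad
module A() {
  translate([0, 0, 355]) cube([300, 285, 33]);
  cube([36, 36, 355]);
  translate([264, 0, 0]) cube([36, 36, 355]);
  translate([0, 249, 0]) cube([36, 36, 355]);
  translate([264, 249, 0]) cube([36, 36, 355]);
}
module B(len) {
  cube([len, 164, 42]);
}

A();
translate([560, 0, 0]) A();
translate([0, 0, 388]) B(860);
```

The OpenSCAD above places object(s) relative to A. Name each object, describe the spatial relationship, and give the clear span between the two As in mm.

A is a stool. B is a beam. A beam spans the tops of two stools. The clear span between the two stools is 260 mm.

Second stool starts at x = 560; first ends at x = 300; clear span = 560 − 300 = 260 mm.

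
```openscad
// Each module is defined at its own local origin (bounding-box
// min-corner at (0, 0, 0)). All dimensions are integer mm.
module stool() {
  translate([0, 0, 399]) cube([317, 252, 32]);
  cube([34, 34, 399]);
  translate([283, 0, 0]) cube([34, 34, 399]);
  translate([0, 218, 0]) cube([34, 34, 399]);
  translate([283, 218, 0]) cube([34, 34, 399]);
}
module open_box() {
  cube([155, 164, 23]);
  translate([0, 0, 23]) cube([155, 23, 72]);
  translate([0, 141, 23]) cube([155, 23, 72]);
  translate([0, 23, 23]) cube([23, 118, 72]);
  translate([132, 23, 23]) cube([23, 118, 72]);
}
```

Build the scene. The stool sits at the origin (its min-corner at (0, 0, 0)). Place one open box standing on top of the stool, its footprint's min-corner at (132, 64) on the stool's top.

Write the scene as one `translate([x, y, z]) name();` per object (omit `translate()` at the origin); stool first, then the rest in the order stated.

stool();
translate([132, 64, 431]) open_box();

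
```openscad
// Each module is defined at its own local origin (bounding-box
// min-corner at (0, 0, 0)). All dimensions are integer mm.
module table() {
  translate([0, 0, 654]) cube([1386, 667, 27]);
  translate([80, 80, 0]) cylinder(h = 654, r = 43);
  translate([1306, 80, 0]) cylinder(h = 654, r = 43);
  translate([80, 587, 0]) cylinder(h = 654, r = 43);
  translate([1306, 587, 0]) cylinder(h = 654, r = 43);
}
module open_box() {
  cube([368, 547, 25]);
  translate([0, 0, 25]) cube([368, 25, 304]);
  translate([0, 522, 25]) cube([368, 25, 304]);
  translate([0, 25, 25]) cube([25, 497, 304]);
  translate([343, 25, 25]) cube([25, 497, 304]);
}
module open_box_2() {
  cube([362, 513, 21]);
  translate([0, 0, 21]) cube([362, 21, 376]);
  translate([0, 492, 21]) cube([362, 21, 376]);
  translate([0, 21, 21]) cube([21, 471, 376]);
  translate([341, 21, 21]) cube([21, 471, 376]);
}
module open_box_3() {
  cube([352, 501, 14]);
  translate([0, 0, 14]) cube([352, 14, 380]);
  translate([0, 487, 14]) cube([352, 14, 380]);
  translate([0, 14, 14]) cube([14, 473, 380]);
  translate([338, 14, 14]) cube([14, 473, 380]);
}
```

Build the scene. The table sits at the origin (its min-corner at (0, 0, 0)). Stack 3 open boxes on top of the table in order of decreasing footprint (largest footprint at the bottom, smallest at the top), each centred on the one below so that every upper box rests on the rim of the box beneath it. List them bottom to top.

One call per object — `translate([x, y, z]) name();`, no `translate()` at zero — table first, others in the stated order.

table();
translate([509, 60, 681]) open_box();
translate([512, 77, 1010]) open_box_2();
translate([517, 83, 1407]) open_box_3();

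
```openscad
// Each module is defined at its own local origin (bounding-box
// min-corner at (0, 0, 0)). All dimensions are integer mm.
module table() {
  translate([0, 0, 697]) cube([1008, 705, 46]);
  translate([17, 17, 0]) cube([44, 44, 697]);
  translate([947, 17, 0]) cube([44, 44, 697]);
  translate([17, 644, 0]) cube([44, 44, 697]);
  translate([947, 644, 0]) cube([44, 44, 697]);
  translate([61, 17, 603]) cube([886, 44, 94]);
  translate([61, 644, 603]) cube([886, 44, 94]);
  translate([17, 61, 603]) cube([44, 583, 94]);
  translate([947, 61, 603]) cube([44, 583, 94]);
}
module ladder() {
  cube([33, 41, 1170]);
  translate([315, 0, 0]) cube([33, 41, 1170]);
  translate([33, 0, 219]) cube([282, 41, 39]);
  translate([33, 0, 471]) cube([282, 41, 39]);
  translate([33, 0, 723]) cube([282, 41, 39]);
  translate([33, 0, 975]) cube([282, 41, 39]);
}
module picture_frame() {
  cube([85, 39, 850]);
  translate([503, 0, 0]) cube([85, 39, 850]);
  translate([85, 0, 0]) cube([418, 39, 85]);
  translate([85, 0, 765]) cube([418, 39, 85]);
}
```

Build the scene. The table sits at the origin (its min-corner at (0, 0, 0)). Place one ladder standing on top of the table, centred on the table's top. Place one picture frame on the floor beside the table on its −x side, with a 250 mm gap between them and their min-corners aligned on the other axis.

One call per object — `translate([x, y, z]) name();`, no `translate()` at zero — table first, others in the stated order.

table();
translate([330, 332, 743]) ladder();
translate([-838, 0, 0]) picture_frame();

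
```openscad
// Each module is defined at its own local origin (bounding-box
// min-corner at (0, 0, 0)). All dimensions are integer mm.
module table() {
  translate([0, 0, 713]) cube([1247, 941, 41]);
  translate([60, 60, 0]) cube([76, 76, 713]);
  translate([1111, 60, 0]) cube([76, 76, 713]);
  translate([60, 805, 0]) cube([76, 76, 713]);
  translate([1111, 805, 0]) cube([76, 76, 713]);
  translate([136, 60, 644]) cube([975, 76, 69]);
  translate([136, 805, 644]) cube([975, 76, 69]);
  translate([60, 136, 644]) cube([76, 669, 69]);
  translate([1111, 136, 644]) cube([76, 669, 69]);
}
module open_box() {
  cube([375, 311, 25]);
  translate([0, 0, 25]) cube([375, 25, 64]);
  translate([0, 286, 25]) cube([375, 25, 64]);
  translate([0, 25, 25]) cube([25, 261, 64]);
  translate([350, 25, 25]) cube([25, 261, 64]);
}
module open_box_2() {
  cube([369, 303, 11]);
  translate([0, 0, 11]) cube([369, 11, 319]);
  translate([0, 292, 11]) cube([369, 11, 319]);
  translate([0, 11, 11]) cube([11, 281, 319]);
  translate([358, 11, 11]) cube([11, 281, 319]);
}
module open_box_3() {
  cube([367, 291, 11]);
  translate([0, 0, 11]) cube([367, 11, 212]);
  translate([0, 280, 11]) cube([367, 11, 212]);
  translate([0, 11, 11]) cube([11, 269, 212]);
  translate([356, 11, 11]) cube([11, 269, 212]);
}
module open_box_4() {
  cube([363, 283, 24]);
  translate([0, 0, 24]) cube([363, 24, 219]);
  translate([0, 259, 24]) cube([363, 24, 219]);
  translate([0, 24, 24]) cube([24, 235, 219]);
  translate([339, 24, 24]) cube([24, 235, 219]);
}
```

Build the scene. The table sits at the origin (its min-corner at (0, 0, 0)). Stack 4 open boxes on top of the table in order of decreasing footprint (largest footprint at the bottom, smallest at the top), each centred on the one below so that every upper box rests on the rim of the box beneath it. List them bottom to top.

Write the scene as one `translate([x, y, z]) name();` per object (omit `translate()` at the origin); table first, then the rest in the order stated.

table();
translate([436, 315, 754]) open_box();
translate([439, 319, 843]) open_box_2();
translate([440, 325, 1173]) open_box_3();
translate([442, 329, 1396]) open_box_4();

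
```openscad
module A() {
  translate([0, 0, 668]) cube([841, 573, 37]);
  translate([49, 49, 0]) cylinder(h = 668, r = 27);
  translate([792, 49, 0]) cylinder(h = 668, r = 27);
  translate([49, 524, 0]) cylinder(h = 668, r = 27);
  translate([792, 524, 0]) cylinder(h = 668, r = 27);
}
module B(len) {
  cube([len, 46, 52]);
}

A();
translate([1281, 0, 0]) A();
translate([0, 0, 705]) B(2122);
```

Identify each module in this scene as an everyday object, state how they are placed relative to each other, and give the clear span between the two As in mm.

Second table starts at x = 1281; first ends at x = 841; clear span = 1281 − 841 = 440 mm.

A is a table. B is a beam. A beam spans the tops of two tables. The clear span between the two tables is 440 mm.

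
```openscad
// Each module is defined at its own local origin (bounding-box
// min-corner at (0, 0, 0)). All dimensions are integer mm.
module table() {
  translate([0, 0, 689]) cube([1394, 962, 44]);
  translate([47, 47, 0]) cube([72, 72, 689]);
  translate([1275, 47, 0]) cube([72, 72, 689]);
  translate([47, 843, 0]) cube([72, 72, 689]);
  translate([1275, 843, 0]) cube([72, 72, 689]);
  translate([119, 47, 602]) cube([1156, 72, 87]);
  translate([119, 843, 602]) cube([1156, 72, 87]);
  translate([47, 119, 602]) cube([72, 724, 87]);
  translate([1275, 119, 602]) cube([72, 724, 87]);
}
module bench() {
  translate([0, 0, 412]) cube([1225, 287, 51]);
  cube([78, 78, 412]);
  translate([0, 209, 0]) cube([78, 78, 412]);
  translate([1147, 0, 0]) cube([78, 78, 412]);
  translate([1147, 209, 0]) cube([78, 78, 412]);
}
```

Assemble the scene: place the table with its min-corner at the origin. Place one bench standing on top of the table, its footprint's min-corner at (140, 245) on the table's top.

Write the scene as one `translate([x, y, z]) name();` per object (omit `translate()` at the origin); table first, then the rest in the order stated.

table();
translate([140, 245, 733]) bench();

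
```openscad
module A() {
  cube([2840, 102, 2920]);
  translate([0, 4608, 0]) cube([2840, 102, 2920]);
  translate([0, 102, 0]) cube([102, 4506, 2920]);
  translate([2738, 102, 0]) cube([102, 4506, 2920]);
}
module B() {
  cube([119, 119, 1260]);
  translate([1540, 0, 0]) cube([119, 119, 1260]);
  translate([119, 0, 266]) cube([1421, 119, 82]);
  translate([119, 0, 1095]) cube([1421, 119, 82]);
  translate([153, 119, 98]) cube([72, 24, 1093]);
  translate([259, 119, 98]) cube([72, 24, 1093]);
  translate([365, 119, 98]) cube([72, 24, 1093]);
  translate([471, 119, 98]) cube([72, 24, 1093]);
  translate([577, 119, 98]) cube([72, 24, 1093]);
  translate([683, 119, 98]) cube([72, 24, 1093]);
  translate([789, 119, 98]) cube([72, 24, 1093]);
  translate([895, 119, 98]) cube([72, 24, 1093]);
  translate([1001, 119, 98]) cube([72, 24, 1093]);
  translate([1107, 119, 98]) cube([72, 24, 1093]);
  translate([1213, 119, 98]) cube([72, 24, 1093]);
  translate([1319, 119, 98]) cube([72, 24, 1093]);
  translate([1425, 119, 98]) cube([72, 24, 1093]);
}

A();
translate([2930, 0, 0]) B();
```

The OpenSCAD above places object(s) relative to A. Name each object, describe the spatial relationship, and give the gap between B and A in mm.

The fence section's nearest face is 90 mm from the house frame's +x face.

A is a house frame. B is a fence section. The fence section is on the floor beside the house frame on its +x side. The gap between the fence section and the house frame is 90 mm.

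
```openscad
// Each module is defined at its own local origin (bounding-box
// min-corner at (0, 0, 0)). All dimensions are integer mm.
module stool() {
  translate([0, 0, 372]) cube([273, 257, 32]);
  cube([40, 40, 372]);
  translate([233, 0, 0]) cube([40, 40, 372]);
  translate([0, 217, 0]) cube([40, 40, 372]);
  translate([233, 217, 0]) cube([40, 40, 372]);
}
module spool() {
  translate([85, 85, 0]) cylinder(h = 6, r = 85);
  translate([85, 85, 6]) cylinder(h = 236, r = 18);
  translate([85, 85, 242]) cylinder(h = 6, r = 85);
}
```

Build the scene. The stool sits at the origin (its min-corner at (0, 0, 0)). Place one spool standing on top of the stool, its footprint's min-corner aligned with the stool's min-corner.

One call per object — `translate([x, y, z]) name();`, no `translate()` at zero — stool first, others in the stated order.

stool();
translate([0, 0, 404]) spool();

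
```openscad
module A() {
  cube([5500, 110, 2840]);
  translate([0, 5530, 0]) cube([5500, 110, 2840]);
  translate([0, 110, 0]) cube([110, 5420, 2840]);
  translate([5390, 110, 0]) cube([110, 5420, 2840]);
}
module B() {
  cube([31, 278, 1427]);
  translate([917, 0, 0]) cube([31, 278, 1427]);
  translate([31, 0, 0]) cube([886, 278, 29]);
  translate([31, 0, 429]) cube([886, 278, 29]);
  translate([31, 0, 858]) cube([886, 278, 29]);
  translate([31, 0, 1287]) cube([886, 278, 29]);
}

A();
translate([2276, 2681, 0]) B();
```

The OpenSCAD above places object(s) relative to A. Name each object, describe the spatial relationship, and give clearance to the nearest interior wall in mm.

A is a house frame. B is a bookshelf. The bookshelf sits inside the house frame, centred. The clearance to the nearest interior wall is 2166 mm.

Clearances: x = 2166, y = 2571; minimum 2166 mm.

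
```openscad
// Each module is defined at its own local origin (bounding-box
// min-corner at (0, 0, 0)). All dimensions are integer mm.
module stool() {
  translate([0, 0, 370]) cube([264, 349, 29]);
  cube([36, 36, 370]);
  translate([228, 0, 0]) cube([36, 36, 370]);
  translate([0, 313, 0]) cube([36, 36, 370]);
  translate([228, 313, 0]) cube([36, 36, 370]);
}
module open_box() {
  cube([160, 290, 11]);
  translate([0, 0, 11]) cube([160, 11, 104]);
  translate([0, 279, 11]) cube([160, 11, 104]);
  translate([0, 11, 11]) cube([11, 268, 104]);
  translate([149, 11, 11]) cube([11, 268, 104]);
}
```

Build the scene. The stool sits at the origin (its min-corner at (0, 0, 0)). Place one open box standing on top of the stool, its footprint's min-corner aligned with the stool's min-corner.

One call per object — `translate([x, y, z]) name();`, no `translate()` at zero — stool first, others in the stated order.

stool();
translate([0, 0, 399]) open_box();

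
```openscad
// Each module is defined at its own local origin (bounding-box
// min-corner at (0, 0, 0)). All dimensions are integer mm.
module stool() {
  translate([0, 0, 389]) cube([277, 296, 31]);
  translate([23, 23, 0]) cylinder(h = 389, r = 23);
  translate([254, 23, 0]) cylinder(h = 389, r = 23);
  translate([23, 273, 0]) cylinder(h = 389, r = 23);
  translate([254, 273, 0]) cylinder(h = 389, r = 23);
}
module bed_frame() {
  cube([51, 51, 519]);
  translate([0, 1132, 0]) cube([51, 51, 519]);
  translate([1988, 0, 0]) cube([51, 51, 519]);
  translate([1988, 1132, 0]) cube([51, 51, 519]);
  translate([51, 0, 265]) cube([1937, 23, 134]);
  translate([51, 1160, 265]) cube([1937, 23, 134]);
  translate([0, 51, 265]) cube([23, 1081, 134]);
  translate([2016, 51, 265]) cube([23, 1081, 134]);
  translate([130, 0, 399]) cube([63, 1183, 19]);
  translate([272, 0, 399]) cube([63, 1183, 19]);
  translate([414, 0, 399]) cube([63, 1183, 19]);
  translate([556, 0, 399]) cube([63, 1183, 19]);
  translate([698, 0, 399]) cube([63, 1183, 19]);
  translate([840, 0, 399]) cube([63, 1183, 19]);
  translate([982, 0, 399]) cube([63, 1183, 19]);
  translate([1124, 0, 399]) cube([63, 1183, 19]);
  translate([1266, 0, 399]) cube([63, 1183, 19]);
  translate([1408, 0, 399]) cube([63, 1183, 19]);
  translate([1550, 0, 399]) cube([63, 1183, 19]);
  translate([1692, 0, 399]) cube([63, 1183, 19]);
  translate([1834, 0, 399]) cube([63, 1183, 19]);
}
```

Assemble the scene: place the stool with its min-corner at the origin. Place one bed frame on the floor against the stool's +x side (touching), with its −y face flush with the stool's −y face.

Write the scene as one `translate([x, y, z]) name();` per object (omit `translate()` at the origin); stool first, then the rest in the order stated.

stool();
translate([277, 0, 0]) bed_frame();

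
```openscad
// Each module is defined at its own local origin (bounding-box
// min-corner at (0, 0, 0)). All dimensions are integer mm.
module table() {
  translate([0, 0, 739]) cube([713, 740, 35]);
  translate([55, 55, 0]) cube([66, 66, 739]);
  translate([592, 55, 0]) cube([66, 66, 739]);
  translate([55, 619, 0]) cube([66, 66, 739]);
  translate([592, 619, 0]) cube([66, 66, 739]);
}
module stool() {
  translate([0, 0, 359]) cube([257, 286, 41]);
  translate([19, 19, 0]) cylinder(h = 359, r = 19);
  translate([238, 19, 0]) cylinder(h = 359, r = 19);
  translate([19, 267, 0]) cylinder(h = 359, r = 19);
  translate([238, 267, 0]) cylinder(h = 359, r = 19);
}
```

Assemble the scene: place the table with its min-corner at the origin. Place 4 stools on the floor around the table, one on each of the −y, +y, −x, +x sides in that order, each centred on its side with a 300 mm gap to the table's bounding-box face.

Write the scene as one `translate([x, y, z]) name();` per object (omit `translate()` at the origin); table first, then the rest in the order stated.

table();
translate([228, -586, 0]) stool();
translate([228, 1040, 0]) stool();
translate([-557, 227, 0]) stool();
translate([1013, 227, 0]) stool();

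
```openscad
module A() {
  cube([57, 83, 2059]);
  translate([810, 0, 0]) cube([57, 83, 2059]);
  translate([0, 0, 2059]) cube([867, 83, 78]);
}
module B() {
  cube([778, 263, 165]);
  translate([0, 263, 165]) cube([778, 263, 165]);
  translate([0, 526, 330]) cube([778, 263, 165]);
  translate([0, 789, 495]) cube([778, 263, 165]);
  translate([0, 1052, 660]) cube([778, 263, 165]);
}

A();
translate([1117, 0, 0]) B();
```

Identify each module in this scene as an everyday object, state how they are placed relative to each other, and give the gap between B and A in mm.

The staircase's nearest face is 250 mm from the door frame's +x face.

A is a door frame. B is a staircase. The staircase is on the floor beside the door frame on its +x side. The gap between the staircase and the door frame is 250 mm.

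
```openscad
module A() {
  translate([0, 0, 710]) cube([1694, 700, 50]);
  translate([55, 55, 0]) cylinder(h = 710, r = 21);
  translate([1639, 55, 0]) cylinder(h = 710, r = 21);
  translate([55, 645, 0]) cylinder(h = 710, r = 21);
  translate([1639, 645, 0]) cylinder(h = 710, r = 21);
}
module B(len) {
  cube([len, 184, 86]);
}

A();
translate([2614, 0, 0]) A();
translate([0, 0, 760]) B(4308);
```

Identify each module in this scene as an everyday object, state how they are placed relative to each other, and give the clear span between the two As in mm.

A is a table. B is a beam. A beam spans the tops of two tables. The clear span between the two tables is 920 mm.

Second table starts at x = 2614; first ends at x = 1694; clear span = 2614 − 1694 = 920 mm.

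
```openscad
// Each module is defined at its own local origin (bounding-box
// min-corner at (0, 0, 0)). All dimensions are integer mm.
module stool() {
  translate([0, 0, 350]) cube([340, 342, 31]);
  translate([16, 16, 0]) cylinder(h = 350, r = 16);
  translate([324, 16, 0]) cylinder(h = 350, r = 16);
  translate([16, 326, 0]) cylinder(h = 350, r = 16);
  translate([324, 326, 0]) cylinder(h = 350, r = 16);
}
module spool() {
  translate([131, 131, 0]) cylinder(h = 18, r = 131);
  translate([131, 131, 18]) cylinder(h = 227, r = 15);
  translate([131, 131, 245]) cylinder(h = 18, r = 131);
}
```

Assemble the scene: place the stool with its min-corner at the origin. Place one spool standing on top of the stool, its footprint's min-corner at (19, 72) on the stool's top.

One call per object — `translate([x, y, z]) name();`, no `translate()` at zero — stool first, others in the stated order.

stool();
translate([19, 72, 381]) spool();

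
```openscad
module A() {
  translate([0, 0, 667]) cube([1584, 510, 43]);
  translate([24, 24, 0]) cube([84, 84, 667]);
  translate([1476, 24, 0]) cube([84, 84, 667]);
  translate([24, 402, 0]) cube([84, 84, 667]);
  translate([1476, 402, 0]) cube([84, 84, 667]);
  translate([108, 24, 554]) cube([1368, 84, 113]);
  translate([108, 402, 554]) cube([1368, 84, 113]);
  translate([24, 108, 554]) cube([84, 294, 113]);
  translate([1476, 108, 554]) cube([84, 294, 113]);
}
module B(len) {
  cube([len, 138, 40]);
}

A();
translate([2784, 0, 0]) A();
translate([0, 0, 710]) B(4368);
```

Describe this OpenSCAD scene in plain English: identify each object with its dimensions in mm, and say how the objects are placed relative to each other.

A is a rectangular dining table. The top is 1584×510×43 mm with its upper surface at z = 710 mm. It stands on four 84×84 mm square legs, each inset 24 mm from the nearest pair of top edges, running from the floor to the underside of the top. Four apron rails, 84 mm thick and 113 mm tall, run between adjacent legs with their top edges flush with the underside of the top and their outer faces flush with the legs' outer faces.

B is a rectangular beam 4368 mm long (x), 138 mm deep (y), 40 mm thick (z).

The beam spans the tops of two tables placed 1200 mm apart, resting at z = 710 mm.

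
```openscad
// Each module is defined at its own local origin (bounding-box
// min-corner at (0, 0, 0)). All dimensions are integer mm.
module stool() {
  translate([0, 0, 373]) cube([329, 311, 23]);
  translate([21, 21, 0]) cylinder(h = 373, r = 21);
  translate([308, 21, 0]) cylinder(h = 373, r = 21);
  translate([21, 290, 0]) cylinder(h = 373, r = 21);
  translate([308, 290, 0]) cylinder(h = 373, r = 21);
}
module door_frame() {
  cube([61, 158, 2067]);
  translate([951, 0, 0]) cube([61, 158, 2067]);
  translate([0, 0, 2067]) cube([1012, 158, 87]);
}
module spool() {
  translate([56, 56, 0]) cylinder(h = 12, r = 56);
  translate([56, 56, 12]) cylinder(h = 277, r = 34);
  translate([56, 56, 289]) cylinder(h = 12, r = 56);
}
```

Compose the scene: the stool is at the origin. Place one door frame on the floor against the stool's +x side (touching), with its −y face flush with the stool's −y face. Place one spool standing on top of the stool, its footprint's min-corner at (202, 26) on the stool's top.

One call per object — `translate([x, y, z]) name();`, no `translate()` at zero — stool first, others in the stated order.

stool();
translate([329, 0, 0]) door_frame();
translate([202, 26, 396]) spool();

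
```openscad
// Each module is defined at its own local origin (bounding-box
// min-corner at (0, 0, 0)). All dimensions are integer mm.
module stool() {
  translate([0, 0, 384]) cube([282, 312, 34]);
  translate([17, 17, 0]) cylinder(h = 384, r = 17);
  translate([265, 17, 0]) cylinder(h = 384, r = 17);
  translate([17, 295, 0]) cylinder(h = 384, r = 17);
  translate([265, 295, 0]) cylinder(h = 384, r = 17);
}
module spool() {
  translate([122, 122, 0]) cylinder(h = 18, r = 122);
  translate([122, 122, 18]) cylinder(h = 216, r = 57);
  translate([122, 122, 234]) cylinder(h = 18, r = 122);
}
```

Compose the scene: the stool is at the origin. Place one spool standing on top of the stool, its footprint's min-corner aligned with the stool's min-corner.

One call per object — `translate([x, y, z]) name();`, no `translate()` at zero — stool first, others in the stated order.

stool();
translate([0, 0, 418]) spool();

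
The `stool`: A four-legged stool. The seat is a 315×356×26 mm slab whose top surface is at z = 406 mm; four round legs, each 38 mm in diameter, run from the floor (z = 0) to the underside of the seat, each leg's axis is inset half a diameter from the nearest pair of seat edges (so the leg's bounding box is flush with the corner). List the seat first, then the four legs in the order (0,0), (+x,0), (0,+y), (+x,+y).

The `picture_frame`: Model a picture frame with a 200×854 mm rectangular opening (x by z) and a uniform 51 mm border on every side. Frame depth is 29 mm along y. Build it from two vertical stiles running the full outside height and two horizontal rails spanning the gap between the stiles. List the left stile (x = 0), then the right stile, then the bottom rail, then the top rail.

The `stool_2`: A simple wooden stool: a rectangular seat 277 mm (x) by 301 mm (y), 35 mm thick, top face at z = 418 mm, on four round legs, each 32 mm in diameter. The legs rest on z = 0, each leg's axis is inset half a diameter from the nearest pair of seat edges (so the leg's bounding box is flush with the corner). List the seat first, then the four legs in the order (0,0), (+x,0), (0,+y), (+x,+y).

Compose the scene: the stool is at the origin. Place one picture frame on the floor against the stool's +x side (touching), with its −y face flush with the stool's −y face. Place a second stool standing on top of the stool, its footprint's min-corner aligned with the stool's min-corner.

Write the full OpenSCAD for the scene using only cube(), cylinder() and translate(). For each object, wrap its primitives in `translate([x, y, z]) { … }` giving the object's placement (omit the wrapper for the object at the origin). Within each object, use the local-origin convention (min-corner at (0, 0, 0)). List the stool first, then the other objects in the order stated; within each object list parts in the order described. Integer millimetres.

translate([0, 0, 380]) cube([315, 356, 26]);
translate([19, 19, 0]) cylinder(h = 380, r = 19);
translate([296, 19, 0]) cylinder(h = 380, r = 19);
translate([19, 337, 0]) cylinder(h = 380, r = 19);
translate([296, 337, 0]) cylinder(h = 380, r = 19);
translate([315, 0, 0]) {
  cube([51, 29, 956]);
  translate([251, 0, 0]) cube([51, 29, 956]);
  translate([51, 0, 0]) cube([200, 29, 51]);
  translate([51, 0, 905]) cube([200, 29, 51]);
}
translate([0, 0, 406]) {
  translate([0, 0, 383]) cube([277, 301, 35]);
  translate([16, 16, 0]) cylinder(h = 383, r = 16);
  translate([261, 16, 0]) cylinder(h = 383, r = 16);
  translate([16, 285, 0]) cylinder(h = 383, r = 16);
  translate([261, 285, 0]) cylinder(h = 383, r = 16);
}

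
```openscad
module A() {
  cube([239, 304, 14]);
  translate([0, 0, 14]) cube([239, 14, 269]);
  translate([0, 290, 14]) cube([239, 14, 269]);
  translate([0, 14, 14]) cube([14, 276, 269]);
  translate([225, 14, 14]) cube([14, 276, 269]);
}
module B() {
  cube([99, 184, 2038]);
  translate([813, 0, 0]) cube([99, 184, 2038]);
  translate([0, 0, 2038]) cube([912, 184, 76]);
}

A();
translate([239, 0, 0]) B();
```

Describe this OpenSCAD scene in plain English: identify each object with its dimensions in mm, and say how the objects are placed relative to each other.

A is an open storage box with external size 239×304×283 mm and wall thickness 14 mm (the base is also 14 mm thick). The base covers the whole footprint; the four walls stand on the base, with the y-facing walls full-width and the x-facing walls fitting between their inner faces.

B is a rectangular door frame: two vertical jambs of 99×184 mm section, 2038 mm tall, with a clear opening 714 mm wide between their inner faces. A header 76 mm tall and 184 mm deep lies on top of the jambs and spans the full outside width.

The door frame is against the open box's +x side, with their −y faces flush.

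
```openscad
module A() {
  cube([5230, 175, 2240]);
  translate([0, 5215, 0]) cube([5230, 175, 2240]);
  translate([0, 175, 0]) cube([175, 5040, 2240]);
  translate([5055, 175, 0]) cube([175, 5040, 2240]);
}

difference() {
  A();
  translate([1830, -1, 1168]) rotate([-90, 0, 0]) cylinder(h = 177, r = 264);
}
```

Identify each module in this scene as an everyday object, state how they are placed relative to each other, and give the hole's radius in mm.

A is a house frame. The house frame has a circular hole through its front wall. The hole's radius is 264 mm.

The subtracted cylinder has r = 264 mm.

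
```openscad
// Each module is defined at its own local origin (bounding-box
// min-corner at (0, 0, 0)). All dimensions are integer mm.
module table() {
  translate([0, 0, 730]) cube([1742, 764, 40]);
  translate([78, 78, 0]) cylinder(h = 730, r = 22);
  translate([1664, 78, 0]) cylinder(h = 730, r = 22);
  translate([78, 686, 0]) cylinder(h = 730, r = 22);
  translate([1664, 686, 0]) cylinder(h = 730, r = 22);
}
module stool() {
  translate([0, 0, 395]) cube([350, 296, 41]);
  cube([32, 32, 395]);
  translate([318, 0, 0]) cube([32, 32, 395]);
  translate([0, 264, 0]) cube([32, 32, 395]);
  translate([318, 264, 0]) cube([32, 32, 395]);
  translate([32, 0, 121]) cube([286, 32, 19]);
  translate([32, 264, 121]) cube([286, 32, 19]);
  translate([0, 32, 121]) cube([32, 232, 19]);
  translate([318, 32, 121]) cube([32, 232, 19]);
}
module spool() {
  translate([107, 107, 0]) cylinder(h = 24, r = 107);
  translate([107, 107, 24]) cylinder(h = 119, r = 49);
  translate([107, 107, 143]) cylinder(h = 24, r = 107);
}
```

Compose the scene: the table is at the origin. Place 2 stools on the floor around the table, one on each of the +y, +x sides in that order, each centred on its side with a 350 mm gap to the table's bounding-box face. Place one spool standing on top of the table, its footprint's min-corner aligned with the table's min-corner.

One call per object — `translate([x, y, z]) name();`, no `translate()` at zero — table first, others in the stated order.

table();
translate([696, 1114, 0]) stool();
translate([2092, 234, 0]) stool();
translate([0, 0, 770]) spool();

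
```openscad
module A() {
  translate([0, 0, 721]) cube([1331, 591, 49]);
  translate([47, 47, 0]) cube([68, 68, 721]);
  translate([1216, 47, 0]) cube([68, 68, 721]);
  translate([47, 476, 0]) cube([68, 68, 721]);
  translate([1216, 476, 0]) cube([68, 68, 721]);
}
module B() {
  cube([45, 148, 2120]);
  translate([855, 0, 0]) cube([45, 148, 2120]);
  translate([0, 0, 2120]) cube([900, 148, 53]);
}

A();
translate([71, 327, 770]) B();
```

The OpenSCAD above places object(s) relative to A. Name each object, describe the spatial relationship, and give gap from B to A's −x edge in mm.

The door frame's min-x is at 71; the table's min-x is 0; gap = 71 mm.

A is a table. B is a door frame. The door frame is on top of the table. The gap from the door frame to the table's −x edge is 71 mm.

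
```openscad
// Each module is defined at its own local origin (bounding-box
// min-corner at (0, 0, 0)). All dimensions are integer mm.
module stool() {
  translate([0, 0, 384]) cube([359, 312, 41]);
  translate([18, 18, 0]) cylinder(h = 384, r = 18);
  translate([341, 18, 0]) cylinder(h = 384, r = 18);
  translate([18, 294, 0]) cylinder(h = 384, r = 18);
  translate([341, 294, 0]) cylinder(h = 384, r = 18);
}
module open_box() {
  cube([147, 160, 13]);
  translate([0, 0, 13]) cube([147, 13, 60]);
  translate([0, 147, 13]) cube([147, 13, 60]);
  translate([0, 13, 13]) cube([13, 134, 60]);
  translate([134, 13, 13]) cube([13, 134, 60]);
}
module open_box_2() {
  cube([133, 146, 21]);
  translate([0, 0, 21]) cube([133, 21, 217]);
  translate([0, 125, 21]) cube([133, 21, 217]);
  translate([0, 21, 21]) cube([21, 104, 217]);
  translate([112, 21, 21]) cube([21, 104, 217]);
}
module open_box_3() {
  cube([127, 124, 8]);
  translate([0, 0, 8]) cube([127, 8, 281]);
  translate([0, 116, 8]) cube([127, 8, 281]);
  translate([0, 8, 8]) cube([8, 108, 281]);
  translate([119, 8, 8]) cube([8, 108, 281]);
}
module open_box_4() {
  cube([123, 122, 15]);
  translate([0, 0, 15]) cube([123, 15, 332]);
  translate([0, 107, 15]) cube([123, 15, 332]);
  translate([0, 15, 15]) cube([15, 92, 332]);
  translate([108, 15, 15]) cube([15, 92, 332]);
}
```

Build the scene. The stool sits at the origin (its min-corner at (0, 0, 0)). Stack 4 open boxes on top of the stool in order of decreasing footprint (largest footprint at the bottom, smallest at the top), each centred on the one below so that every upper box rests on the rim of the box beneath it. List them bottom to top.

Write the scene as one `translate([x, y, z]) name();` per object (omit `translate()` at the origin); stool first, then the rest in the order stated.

stool();
translate([106, 76, 425]) open_box();
translate([113, 83, 498]) open_box_2();
translate([116, 94, 736]) open_box_3();
translate([118, 95, 1025]) open_box_4();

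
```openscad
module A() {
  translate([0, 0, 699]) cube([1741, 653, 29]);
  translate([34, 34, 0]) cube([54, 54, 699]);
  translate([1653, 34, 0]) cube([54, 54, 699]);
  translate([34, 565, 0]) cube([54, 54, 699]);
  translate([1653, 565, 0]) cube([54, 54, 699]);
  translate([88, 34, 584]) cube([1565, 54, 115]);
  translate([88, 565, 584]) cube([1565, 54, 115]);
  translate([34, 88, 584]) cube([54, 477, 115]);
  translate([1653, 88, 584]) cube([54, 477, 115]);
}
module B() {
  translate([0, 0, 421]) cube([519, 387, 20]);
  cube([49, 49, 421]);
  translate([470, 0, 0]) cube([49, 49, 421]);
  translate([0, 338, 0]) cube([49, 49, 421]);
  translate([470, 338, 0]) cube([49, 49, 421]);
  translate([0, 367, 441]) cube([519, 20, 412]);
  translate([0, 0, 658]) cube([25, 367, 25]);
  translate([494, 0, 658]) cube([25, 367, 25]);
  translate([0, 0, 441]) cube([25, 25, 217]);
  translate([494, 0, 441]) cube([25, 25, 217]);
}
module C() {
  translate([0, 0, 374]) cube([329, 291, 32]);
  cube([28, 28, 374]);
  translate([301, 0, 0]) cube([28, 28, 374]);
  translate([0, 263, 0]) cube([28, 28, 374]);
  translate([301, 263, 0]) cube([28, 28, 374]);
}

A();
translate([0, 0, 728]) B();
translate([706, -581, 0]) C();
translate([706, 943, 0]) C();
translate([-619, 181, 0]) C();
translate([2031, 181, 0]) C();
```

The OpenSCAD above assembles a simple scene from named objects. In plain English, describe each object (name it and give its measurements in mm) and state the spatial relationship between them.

A is a rectangular dining table. The top is 1741×653×29 mm with its upper surface at z = 728 mm. It stands on four 54×54 mm square legs, each inset 34 mm from the nearest pair of top edges, running from the floor to the underside of the top. Four apron rails, 54 mm thick and 115 mm tall, run between adjacent legs with their top edges flush with the underside of the top and their outer faces flush with the legs' outer faces.

B is a chair. The seat is a 519×387×20 mm slab with its top at z = 441 mm, on four 49×49 mm corner legs (flush with the seat edges, standing on z = 0). A flat backrest 20 mm thick, 412 mm tall, spans the full seat width and rises from the seat top along its +y edge, rear face flush with the rear of the seat. Two armrests of 25×25 mm section run along each side from the seat's front edge to the front of the backrest, top faces 242 mm above the seat top and outer faces flush with the seat's x-edges; a 25×25 mm post under the front of each armrest stands on the seat at the front corner.

C is a four-legged stool. The seat is 329×291 mm, 32 mm thick, top at z = 406 mm. It stands on four square legs, each 28×28 mm in cross-section, from z = 0 to the seat underside, each flush with a corner of the seat.

The chair is on top of the table. Four stools sit around the table at the −y, +y, −x, +x sides.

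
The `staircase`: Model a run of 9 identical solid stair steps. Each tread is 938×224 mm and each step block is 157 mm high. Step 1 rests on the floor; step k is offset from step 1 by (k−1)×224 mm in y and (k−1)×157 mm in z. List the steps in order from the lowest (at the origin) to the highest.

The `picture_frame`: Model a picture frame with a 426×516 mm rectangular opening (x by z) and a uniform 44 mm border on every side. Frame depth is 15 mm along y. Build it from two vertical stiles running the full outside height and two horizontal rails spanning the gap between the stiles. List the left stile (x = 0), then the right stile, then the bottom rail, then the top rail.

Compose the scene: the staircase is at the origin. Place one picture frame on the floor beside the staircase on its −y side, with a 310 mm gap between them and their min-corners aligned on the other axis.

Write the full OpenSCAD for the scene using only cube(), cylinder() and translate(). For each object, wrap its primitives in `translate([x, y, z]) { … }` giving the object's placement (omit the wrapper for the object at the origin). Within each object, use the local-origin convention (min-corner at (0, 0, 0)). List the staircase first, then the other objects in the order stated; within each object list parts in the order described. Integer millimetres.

cube([938, 224, 157]);
translate([0, 224, 157]) cube([938, 224, 157]);
translate([0, 448, 314]) cube([938, 224, 157]);
translate([0, 672, 471]) cube([938, 224, 157]);
translate([0, 896, 628]) cube([938, 224, 157]);
translate([0, 1120, 785]) cube([938, 224, 157]);
translate([0, 1344, 942]) cube([938, 224, 157]);
translate([0, 1568, 1099]) cube([938, 224, 157]);
translate([0, 1792, 1256]) cube([938, 224, 157]);
translate([0, -325, 0]) {
  cube([44, 15, 604]);
  translate([470, 0, 0]) cube([44, 15, 604]);
  translate([44, 0, 0]) cube([426, 15, 44]);
  translate([44, 0, 560]) cube([426, 15, 44]);
}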